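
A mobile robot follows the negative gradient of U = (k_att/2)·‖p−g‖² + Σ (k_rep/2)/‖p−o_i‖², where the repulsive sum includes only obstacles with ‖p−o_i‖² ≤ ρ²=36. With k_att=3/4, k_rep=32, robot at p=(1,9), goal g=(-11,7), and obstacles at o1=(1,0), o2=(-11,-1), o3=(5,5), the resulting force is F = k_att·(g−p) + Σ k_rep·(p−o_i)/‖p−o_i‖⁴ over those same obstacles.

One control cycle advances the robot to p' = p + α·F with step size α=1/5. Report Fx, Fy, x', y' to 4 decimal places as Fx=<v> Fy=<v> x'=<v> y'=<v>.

F_att = 3/4·(g−p) = 3/4·(-12,-2) = (-9.0000,-1.5000)
o1: d²=81 > ρ²=36 → inactive
o2: d²=244 > ρ²=36 → inactive
o3: d²=32 ≤ ρ²=36; F_rep = 32·(-4,4)/32² = (-0.1250,0.1250)
F = F_att + ΣF_rep = (-9.1250,-1.3750)
p' = p + 1/5·F = (-0.8250,8.7250)

Fx=-9.1250 Fy=-1.3750 x'=-0.8250 y'=8.7250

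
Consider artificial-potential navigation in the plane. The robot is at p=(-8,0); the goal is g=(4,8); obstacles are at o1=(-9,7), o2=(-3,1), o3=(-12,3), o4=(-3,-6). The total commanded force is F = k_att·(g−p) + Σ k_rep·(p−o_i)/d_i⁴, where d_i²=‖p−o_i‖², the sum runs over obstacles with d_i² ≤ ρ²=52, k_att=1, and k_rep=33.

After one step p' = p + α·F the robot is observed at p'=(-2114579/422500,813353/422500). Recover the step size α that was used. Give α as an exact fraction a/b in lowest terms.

F_att = 1·(g−p) = 1·(12,8) = (12.0000,8.0000)
o1: d²=50 ≤ ρ²=52; F_rep = 33·(1,-7)/50² = (0.0132,-0.0924)
o2: d²=26 ≤ ρ²=52; F_rep = 33·(-5,-1)/26² = (-0.2441,-0.0488)
o3: d²=25 ≤ ρ²=52; F_rep = 33·(4,-3)/25² = (0.2112,-0.1584)
o4: d²=61 > ρ²=52 → inactive
F = F_att + ΣF_rep = (11.9803,7.7004)
Δp = p'−p = (2.9951,1.9251); α = Δx/Fx = (1265421/422500) / (1265421/105625) = 1/4
check: Δy/Fy = (813353/422500) / (813353/105625) = 1/4 ✓

α = 1/4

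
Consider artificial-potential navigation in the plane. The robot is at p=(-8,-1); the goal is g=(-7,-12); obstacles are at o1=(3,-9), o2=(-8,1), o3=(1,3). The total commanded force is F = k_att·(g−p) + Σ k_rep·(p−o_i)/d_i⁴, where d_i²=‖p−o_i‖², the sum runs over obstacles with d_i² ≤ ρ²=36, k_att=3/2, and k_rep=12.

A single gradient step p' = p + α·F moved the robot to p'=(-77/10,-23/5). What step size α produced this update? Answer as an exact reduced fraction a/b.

F_att = 3/2·(g−p) = 3/2·(1,-11) = (1.5000,-16.5000)
o1: d²=185 > ρ²=36 → inactive
o2: d²=4 ≤ ρ²=36; F_rep = 12·(0,-2)/4² = (0.0000,-1.5000)
o3: d²=97 > ρ²=36 → inactive
F = F_att + ΣF_rep = (1.5000,-18.0000)
Δp = p'−p = (0.3000,-3.6000); α = Δx/Fx = (3/10) / (3/2) = 1/5
check: Δy/Fy = (-18/5) / (-18) = 1/5 ✓

α = 1/5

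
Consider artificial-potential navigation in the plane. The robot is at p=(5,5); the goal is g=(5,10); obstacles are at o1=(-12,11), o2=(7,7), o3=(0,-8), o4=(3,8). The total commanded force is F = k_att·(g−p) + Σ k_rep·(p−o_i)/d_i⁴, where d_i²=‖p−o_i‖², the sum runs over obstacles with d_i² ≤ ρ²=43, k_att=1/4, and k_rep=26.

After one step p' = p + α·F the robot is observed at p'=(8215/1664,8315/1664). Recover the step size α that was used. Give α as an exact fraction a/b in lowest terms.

α = 1/8

F_att = 1/4·(g−p) = 1/4·(0,5) = (0.0000,1.2500)
o1: d²=325 > ρ²=43 → inactive
o2: d²=8 ≤ ρ²=43; F_rep = 26·(-2,-2)/8² = (-0.8125,-0.8125)
o3: d²=194 > ρ²=43 → inactive
o4: d²=13 ≤ ρ²=43; F_rep = 26·(2,-3)/13² = (0.3077,-0.4615)
F = F_att + ΣF_rep = (-0.5048,-0.0240)
Δp = p'−p = (-0.0631,-0.0030); α = Δx/Fx = (-105/1664) / (-105/208) = 1/8
check: Δy/Fy = (-5/1664) / (-5/208) = 1/8 ✓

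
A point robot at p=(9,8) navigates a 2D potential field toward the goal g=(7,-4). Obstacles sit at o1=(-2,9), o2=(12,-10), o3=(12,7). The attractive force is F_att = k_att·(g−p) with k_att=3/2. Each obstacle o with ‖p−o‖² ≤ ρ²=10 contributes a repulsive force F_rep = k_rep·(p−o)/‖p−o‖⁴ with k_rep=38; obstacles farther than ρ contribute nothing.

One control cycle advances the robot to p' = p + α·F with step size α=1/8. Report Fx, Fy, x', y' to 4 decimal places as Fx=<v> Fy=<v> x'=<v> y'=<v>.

F_att = 3/2·(g−p) = 3/2·(-2,-12) = (-3.0000,-18.0000)
o1: d²=122 > ρ²=10 → inactive
o2: d²=333 > ρ²=10 → inactive
o3: d²=10 ≤ ρ²=10; F_rep = 38·(-3,1)/10² = (-1.1400,0.3800)
F = F_att + ΣF_rep = (-4.1400,-17.6200)
p' = p + 1/8·F = (8.4825,5.7975)

Fx=-4.1400 Fy=-17.6200 x'=8.4825 y'=5.7975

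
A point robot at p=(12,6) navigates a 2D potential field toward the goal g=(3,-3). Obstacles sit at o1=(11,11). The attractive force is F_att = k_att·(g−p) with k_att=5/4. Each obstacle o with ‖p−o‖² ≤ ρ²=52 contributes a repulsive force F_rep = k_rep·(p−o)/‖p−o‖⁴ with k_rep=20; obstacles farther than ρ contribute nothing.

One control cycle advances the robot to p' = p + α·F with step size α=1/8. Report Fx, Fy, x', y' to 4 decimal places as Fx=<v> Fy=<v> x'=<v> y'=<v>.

F_att = 5/4·(g−p) = 5/4·(-9,-9) = (-11.2500,-11.2500)
o1: d²=26 ≤ ρ²=52; F_rep = 20·(1,-5)/26² = (0.0296,-0.1479)
F = F_att + ΣF_rep = (-11.2204,-11.3979)
p' = p + 1/8·F = (10.5974,4.5753)

Fx=-11.2204 Fy=-11.3979 x'=10.5974 y'=4.5753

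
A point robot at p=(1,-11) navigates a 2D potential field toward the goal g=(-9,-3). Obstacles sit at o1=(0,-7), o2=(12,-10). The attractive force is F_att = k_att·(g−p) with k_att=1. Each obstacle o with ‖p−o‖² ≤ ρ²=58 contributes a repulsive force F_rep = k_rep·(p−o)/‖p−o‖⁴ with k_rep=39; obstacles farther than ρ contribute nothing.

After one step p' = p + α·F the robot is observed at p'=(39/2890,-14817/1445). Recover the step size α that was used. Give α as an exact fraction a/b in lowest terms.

α = 1/10

F_att = 1·(g−p) = 1·(-10,8) = (-10.0000,8.0000)
o1: d²=17 ≤ ρ²=58; F_rep = 39·(1,-4)/17² = (0.1349,-0.5398)
o2: d²=122 > ρ²=58 → inactive
F = F_att + ΣF_rep = (-9.8651,7.4602)
Δp = p'−p = (-0.9865,0.7460); α = Δx/Fx = (-2851/2890) / (-2851/289) = 1/10
check: Δy/Fy = (1078/1445) / (2156/289) = 1/10 ✓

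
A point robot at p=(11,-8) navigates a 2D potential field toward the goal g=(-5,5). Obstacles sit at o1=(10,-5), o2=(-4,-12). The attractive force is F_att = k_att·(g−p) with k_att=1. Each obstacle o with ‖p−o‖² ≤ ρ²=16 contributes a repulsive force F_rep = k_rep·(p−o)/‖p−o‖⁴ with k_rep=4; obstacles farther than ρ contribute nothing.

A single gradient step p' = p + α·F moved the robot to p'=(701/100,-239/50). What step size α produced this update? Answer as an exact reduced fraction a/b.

F_att = 1·(g−p) = 1·(-16,13) = (-16.0000,13.0000)
o1: d²=10 ≤ ρ²=16; F_rep = 4·(1,-3)/10² = (0.0400,-0.1200)
o2: d²=241 > ρ²=16 → inactive
F = F_att + ΣF_rep = (-15.9600,12.8800)
Δp = p'−p = (-3.9900,3.2200); α = Δx/Fx = (-399/100) / (-399/25) = 1/4
check: Δy/Fy = (161/50) / (322/25) = 1/4 ✓

α = 1/4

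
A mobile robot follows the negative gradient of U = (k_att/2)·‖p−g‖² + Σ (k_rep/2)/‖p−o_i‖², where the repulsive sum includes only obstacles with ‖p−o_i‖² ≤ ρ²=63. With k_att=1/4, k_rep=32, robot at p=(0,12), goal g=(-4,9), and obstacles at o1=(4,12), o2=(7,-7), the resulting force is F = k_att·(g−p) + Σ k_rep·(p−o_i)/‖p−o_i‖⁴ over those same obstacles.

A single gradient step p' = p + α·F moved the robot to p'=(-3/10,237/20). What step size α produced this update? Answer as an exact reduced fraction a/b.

α = 1/5

F_att = 1/4·(g−p) = 1/4·(-4,-3) = (-1.0000,-0.7500)
o1: d²=16 ≤ ρ²=63; F_rep = 32·(-4,0)/16² = (-0.5000,0.0000)
o2: d²=410 > ρ²=63 → inactive
F = F_att + ΣF_rep = (-1.5000,-0.7500)
Δp = p'−p = (-0.3000,-0.1500); α = Δx/Fx = (-3/10) / (-3/2) = 1/5
check: Δy/Fy = (-3/20) / (-3/4) = 1/5 ✓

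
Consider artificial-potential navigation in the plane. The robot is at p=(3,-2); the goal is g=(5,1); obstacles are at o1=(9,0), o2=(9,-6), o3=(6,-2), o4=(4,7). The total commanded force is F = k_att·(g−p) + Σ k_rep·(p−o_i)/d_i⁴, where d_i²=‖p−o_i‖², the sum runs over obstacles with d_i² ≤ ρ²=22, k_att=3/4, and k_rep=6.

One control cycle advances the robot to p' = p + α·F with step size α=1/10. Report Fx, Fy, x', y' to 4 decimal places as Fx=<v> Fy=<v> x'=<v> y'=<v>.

Fx=1.2778 Fy=2.2500 x'=3.1278 y'=-1.7750

F_att = 3/4·(g−p) = 3/4·(2,3) = (1.5000,2.2500)
o1: d²=40 > ρ²=22 → inactive
o2: d²=52 > ρ²=22 → inactive
o3: d²=9 ≤ ρ²=22; F_rep = 6·(-3,0)/9² = (-0.2222,0.0000)
o4: d²=82 > ρ²=22 → inactive
F = F_att + ΣF_rep = (1.2778,2.2500)
p' = p + 1/10·F = (3.1278,-1.7750)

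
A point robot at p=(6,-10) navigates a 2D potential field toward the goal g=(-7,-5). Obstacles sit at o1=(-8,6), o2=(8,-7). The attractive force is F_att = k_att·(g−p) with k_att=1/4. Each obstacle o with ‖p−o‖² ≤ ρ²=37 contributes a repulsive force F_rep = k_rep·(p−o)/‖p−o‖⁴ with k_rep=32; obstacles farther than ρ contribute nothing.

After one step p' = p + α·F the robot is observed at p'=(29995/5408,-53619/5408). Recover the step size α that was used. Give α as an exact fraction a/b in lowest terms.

F_att = 1/4·(g−p) = 1/4·(-13,5) = (-3.2500,1.2500)
o1: d²=452 > ρ²=37 → inactive
o2: d²=13 ≤ ρ²=37; F_rep = 32·(-2,-3)/13² = (-0.3787,-0.5680)
F = F_att + ΣF_rep = (-3.6287,0.6820)
Δp = p'−p = (-0.4536,0.0852); α = Δx/Fx = (-2453/5408) / (-2453/676) = 1/8
check: Δy/Fy = (461/5408) / (461/676) = 1/8 ✓

α = 1/8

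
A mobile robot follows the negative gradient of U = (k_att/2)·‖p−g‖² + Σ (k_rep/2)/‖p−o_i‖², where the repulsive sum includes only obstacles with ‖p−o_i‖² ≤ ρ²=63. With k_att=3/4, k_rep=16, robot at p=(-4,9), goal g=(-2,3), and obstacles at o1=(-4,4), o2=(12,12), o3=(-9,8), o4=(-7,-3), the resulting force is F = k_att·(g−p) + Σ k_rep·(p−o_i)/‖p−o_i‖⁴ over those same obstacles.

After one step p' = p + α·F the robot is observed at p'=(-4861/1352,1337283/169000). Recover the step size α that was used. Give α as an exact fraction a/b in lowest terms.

α = 1/4

F_att = 3/4·(g−p) = 3/4·(2,-6) = (1.5000,-4.5000)
o1: d²=25 ≤ ρ²=63; F_rep = 16·(0,5)/25² = (0.0000,0.1280)
o2: d²=265 > ρ²=63 → inactive
o3: d²=26 ≤ ρ²=63; F_rep = 16·(5,1)/26² = (0.1183,0.0237)
o4: d²=153 > ρ²=63 → inactive
F = F_att + ΣF_rep = (1.6183,-4.3483)
Δp = p'−p = (0.4046,-1.0871); α = Δx/Fx = (547/1352) / (547/338) = 1/4
check: Δy/Fy = (-183717/169000) / (-183717/42250) = 1/4 ✓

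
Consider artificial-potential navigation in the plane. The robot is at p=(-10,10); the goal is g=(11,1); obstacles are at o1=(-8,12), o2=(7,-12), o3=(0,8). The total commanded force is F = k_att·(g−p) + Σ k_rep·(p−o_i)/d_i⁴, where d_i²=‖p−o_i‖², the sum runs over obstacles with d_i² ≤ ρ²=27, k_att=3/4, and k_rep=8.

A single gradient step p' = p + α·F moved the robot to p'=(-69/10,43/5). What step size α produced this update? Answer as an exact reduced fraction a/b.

F_att = 3/4·(g−p) = 3/4·(21,-9) = (15.7500,-6.7500)
o1: d²=8 ≤ ρ²=27; F_rep = 8·(-2,-2)/8² = (-0.2500,-0.2500)
o2: d²=773 > ρ²=27 → inactive
o3: d²=104 > ρ²=27 → inactive
F = F_att + ΣF_rep = (15.5000,-7.0000)
Δp = p'−p = (3.1000,-1.4000); α = Δx/Fx = (31/10) / (31/2) = 1/5
check: Δy/Fy = (-7/5) / (-7) = 1/5 ✓

α = 1/5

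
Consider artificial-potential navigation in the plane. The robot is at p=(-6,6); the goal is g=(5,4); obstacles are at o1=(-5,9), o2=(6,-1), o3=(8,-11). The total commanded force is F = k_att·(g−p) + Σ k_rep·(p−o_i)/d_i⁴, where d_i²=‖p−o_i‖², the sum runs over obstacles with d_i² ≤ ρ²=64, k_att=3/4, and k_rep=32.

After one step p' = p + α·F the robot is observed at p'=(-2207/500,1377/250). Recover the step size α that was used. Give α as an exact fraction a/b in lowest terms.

F_att = 3/4·(g−p) = 3/4·(11,-2) = (8.2500,-1.5000)
o1: d²=10 ≤ ρ²=64; F_rep = 32·(-1,-3)/10² = (-0.3200,-0.9600)
o2: d²=193 > ρ²=64 → inactive
o3: d²=485 > ρ²=64 → inactive
F = F_att + ΣF_rep = (7.9300,-2.4600)
Δp = p'−p = (1.5860,-0.4920); α = Δx/Fx = (793/500) / (793/100) = 1/5
check: Δy/Fy = (-123/250) / (-123/50) = 1/5 ✓

α = 1/5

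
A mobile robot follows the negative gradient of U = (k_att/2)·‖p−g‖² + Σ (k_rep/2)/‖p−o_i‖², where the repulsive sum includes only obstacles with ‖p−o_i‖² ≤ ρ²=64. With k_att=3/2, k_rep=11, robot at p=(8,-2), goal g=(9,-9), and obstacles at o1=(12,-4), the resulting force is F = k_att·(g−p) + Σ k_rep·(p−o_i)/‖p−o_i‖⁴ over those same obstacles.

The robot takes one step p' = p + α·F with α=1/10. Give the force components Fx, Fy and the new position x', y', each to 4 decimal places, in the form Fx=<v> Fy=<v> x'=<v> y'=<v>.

Fx=1.3900 Fy=-10.4450 x'=8.1390 y'=-3.0445

F_att = 3/2·(g−p) = 3/2·(1,-7) = (1.5000,-10.5000)
o1: d²=20 ≤ ρ²=64; F_rep = 11·(-4,2)/20² = (-0.1100,0.0550)
F = F_att + ΣF_rep = (1.3900,-10.4450)
p' = p + 1/10·F = (8.1390,-3.0445)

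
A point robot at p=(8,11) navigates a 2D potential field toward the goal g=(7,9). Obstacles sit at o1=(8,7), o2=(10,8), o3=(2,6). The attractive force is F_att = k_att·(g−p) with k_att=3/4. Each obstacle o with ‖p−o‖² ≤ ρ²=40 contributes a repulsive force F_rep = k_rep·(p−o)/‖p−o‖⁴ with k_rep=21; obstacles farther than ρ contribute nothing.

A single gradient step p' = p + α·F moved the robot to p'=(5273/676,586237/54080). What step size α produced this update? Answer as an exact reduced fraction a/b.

α = 1/5

F_att = 3/4·(g−p) = 3/4·(-1,-2) = (-0.7500,-1.5000)
o1: d²=16 ≤ ρ²=40; F_rep = 21·(0,4)/16² = (0.0000,0.3281)
o2: d²=13 ≤ ρ²=40; F_rep = 21·(-2,3)/13² = (-0.2485,0.3728)
o3: d²=61 > ρ²=40 → inactive
F = F_att + ΣF_rep = (-0.9985,-0.7991)
Δp = p'−p = (-0.1997,-0.1598); α = Δx/Fx = (-135/676) / (-675/676) = 1/5
check: Δy/Fy = (-8643/54080) / (-8643/10816) = 1/5 ✓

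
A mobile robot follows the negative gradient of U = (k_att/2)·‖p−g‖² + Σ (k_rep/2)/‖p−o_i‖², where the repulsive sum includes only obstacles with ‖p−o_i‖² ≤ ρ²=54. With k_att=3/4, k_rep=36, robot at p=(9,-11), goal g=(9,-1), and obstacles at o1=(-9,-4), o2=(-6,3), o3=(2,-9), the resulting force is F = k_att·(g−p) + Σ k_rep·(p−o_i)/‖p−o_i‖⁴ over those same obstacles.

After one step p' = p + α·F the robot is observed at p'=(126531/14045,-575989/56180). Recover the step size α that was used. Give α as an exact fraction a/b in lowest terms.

α = 1/10

F_att = 3/4·(g−p) = 3/4·(0,10) = (0.0000,7.5000)
o1: d²=373 > ρ²=54 → inactive
o2: d²=421 > ρ²=54 → inactive
o3: d²=53 ≤ ρ²=54; F_rep = 36·(7,-2)/53² = (0.0897,-0.0256)
F = F_att + ΣF_rep = (0.0897,7.4744)
Δp = p'−p = (0.0090,0.7474); α = Δx/Fx = (126/14045) / (252/2809) = 1/10
check: Δy/Fy = (41991/56180) / (41991/5618) = 1/10 ✓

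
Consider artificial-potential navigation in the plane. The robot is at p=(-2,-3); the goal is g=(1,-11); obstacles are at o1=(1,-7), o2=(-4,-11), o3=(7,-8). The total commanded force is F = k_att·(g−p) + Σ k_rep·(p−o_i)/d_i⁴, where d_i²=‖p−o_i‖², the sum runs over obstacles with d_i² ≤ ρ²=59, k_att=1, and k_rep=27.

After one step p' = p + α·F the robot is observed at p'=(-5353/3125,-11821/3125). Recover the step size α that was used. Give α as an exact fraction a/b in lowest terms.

F_att = 1·(g−p) = 1·(3,-8) = (3.0000,-8.0000)
o1: d²=25 ≤ ρ²=59; F_rep = 27·(-3,4)/25² = (-0.1296,0.1728)
o2: d²=68 > ρ²=59 → inactive
o3: d²=106 > ρ²=59 → inactive
F = F_att + ΣF_rep = (2.8704,-7.8272)
Δp = p'−p = (0.2870,-0.7827); α = Δx/Fx = (897/3125) / (1794/625) = 1/10
check: Δy/Fy = (-2446/3125) / (-4892/625) = 1/10 ✓

α = 1/10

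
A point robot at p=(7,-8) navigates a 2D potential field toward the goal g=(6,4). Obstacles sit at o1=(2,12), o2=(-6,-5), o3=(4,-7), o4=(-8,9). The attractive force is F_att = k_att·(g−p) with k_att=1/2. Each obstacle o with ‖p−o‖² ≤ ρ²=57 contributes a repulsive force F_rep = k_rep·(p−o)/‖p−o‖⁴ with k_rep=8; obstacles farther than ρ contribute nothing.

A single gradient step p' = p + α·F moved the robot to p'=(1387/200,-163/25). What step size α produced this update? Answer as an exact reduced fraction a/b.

F_att = 1/2·(g−p) = 1/2·(-1,12) = (-0.5000,6.0000)
o1: d²=425 > ρ²=57 → inactive
o2: d²=178 > ρ²=57 → inactive
o3: d²=10 ≤ ρ²=57; F_rep = 8·(3,-1)/10² = (0.2400,-0.0800)
o4: d²=514 > ρ²=57 → inactive
F = F_att + ΣF_rep = (-0.2600,5.9200)
Δp = p'−p = (-0.0650,1.4800); α = Δx/Fx = (-13/200) / (-13/50) = 1/4
check: Δy/Fy = (37/25) / (148/25) = 1/4 ✓

α = 1/4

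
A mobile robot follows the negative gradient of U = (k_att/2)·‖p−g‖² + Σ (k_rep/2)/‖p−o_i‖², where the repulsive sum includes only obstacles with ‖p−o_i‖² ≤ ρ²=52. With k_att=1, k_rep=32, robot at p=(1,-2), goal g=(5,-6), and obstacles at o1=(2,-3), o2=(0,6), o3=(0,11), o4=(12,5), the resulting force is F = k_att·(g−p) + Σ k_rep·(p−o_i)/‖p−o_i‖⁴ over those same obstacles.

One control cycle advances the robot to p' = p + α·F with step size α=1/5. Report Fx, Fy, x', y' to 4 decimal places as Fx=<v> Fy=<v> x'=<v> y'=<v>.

F_att = 1·(g−p) = 1·(4,-4) = (4.0000,-4.0000)
o1: d²=2 ≤ ρ²=52; F_rep = 32·(-1,1)/2² = (-8.0000,8.0000)
o2: d²=65 > ρ²=52 → inactive
o3: d²=170 > ρ²=52 → inactive
o4: d²=170 > ρ²=52 → inactive
F = F_att + ΣF_rep = (-4.0000,4.0000)
p' = p + 1/5·F = (0.2000,-1.2000)

Fx=-4.0000 Fy=4.0000 x'=0.2000 y'=-1.2000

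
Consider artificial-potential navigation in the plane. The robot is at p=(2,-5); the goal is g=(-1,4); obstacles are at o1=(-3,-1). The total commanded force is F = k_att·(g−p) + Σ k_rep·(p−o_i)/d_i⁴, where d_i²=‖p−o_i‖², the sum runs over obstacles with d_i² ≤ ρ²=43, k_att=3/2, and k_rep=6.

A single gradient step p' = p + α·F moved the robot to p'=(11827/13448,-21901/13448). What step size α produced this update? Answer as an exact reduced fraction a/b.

F_att = 3/2·(g−p) = 3/2·(-3,9) = (-4.5000,13.5000)
o1: d²=41 ≤ ρ²=43; F_rep = 6·(5,-4)/41² = (0.0178,-0.0143)
F = F_att + ΣF_rep = (-4.4822,13.4857)
Δp = p'−p = (-1.1205,3.3714); α = Δx/Fx = (-15069/13448) / (-15069/3362) = 1/4
check: Δy/Fy = (45339/13448) / (45339/3362) = 1/4 ✓

α = 1/4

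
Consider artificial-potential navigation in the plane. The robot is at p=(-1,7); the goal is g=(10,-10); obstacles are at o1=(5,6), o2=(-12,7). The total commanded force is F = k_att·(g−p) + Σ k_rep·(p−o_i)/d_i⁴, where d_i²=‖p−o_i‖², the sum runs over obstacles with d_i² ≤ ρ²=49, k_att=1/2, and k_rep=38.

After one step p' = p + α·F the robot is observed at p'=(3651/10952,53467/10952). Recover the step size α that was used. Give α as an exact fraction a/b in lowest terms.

F_att = 1/2·(g−p) = 1/2·(11,-17) = (5.5000,-8.5000)
o1: d²=37 ≤ ρ²=49; F_rep = 38·(-6,1)/37² = (-0.1665,0.0278)
o2: d²=121 > ρ²=49 → inactive
F = F_att + ΣF_rep = (5.3335,-8.4722)
Δp = p'−p = (1.3334,-2.1181); α = Δx/Fx = (14603/10952) / (14603/2738) = 1/4
check: Δy/Fy = (-23197/10952) / (-23197/2738) = 1/4 ✓

α = 1/4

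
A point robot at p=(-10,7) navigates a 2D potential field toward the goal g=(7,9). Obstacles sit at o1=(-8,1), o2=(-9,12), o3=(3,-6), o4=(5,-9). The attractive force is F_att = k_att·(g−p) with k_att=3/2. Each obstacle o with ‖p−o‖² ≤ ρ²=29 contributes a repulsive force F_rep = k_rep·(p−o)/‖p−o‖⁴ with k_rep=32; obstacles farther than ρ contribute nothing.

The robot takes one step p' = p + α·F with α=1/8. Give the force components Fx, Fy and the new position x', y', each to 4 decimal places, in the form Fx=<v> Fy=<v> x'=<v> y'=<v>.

F_att = 3/2·(g−p) = 3/2·(17,2) = (25.5000,3.0000)
o1: d²=40 > ρ²=29 → inactive
o2: d²=26 ≤ ρ²=29; F_rep = 32·(-1,-5)/26² = (-0.0473,-0.2367)
o3: d²=338 > ρ²=29 → inactive
o4: d²=481 > ρ²=29 → inactive
F = F_att + ΣF_rep = (25.4527,2.7633)
p' = p + 1/8·F = (-6.8184,7.3454)

Fx=25.4527 Fy=2.7633 x'=-6.8184 y'=7.3454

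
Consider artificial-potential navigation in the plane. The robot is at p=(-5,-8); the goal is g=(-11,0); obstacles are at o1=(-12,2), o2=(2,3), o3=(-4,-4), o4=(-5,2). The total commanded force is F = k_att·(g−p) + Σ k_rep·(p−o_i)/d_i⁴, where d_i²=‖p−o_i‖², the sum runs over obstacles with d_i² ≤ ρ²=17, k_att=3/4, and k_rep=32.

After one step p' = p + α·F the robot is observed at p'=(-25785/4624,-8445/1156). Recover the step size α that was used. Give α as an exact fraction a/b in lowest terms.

α = 1/8

F_att = 3/4·(g−p) = 3/4·(-6,8) = (-4.5000,6.0000)
o1: d²=149 > ρ²=17 → inactive
o2: d²=170 > ρ²=17 → inactive
o3: d²=17 ≤ ρ²=17; F_rep = 32·(-1,-4)/17² = (-0.1107,-0.4429)
o4: d²=100 > ρ²=17 → inactive
F = F_att + ΣF_rep = (-4.6107,5.5571)
Δp = p'−p = (-0.5763,0.6946); α = Δx/Fx = (-2665/4624) / (-2665/578) = 1/8
check: Δy/Fy = (803/1156) / (1606/289) = 1/8 ✓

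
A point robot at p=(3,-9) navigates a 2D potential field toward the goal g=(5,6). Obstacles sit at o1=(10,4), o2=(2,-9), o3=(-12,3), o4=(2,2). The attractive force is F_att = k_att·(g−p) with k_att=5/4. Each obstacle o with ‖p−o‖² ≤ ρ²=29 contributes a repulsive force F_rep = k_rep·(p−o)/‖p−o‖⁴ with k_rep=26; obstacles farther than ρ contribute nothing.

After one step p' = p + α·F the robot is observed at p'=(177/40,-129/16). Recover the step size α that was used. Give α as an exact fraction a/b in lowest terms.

F_att = 5/4·(g−p) = 5/4·(2,15) = (2.5000,18.7500)
o1: d²=218 > ρ²=29 → inactive
o2: d²=1 ≤ ρ²=29; F_rep = 26·(1,0)/1² = (26.0000,0.0000)
o3: d²=369 > ρ²=29 → inactive
o4: d²=122 > ρ²=29 → inactive
F = F_att + ΣF_rep = (28.5000,18.7500)
Δp = p'−p = (1.4250,0.9375); α = Δx/Fx = (57/40) / (57/2) = 1/20
check: Δy/Fy = (15/16) / (75/4) = 1/20 ✓

α = 1/20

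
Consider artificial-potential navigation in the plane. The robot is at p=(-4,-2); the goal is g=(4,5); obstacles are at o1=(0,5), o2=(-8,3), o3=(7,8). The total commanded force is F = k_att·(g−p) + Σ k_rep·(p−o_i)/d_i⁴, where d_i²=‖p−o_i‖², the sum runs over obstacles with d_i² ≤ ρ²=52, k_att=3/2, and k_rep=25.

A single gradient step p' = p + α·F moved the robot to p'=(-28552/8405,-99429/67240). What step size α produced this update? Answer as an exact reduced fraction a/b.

α = 1/20

F_att = 3/2·(g−p) = 3/2·(8,7) = (12.0000,10.5000)
o1: d²=65 > ρ²=52 → inactive
o2: d²=41 ≤ ρ²=52; F_rep = 25·(4,-5)/41² = (0.0595,-0.0744)
o3: d²=221 > ρ²=52 → inactive
F = F_att + ΣF_rep = (12.0595,10.4256)
Δp = p'−p = (0.6030,0.5213); α = Δx/Fx = (5068/8405) / (20272/1681) = 1/20
check: Δy/Fy = (35051/67240) / (35051/3362) = 1/20 ✓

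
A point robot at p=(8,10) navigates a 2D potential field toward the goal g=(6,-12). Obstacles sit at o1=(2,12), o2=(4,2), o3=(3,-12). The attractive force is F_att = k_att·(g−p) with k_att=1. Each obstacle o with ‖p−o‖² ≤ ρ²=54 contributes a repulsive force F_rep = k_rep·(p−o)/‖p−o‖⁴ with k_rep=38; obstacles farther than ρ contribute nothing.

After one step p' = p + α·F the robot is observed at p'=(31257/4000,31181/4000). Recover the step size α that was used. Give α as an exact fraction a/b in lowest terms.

α = 1/10

F_att = 1·(g−p) = 1·(-2,-22) = (-2.0000,-22.0000)
o1: d²=40 ≤ ρ²=54; F_rep = 38·(6,-2)/40² = (0.1425,-0.0475)
o2: d²=80 > ρ²=54 → inactive
o3: d²=509 > ρ²=54 → inactive
F = F_att + ΣF_rep = (-1.8575,-22.0475)
Δp = p'−p = (-0.1857,-2.2048); α = Δx/Fx = (-743/4000) / (-743/400) = 1/10
check: Δy/Fy = (-8819/4000) / (-8819/400) = 1/10 ✓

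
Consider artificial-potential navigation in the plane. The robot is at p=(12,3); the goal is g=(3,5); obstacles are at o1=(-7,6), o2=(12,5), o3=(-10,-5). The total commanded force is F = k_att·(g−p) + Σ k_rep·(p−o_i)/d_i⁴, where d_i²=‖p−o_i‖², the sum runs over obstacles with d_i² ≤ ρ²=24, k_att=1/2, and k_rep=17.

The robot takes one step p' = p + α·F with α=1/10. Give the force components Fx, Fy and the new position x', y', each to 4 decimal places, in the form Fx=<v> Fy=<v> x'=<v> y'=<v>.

F_att = 1/2·(g−p) = 1/2·(-9,2) = (-4.5000,1.0000)
o1: d²=370 > ρ²=24 → inactive
o2: d²=4 ≤ ρ²=24; F_rep = 17·(0,-2)/4² = (0.0000,-2.1250)
o3: d²=548 > ρ²=24 → inactive
F = F_att + ΣF_rep = (-4.5000,-1.1250)
p' = p + 1/10·F = (11.5500,2.8875)

Fx=-4.5000 Fy=-1.1250 x'=11.5500 y'=2.8875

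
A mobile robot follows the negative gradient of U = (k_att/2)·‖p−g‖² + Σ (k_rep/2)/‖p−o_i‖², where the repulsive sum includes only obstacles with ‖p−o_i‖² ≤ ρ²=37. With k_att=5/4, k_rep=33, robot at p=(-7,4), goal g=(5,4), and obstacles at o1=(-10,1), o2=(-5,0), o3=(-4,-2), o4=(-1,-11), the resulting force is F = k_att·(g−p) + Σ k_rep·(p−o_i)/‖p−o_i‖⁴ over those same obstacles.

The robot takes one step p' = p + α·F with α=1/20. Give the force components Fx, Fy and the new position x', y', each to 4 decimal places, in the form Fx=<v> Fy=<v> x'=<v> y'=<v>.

F_att = 5/4·(g−p) = 5/4·(12,0) = (15.0000,0.0000)
o1: d²=18 ≤ ρ²=37; F_rep = 33·(3,3)/18² = (0.3056,0.3056)
o2: d²=20 ≤ ρ²=37; F_rep = 33·(-2,4)/20² = (-0.1650,0.3300)
o3: d²=45 > ρ²=37 → inactive
o4: d²=261 > ρ²=37 → inactive
F = F_att + ΣF_rep = (15.1406,0.6356)
p' = p + 1/20·F = (-6.2430,4.0318)

Fx=15.1406 Fy=0.6356 x'=-6.2430 y'=4.0318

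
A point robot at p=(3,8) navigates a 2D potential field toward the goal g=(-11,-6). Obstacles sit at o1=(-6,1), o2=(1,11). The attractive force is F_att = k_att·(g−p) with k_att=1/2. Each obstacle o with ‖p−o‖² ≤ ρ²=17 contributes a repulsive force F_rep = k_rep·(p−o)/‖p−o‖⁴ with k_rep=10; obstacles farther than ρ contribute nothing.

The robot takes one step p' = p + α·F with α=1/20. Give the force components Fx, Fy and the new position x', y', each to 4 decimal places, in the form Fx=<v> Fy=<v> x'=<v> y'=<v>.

Fx=-6.8817 Fy=-7.1775 x'=2.6559 y'=7.6411

F_att = 1/2·(g−p) = 1/2·(-14,-14) = (-7.0000,-7.0000)
o1: d²=130 > ρ²=17 → inactive
o2: d²=13 ≤ ρ²=17; F_rep = 10·(2,-3)/13² = (0.1183,-0.1775)
F = F_att + ΣF_rep = (-6.8817,-7.1775)
p' = p + 1/20·F = (2.6559,7.6411)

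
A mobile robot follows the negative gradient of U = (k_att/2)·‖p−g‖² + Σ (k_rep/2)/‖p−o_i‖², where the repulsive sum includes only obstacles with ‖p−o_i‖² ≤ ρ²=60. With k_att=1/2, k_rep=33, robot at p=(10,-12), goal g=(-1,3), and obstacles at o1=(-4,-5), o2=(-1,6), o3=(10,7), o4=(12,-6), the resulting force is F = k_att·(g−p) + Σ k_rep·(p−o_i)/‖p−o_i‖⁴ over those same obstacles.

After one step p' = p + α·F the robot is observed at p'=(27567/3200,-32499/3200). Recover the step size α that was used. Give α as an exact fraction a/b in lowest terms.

F_att = 1/2·(g−p) = 1/2·(-11,15) = (-5.5000,7.5000)
o1: d²=245 > ρ²=60 → inactive
o2: d²=445 > ρ²=60 → inactive
o3: d²=361 > ρ²=60 → inactive
o4: d²=40 ≤ ρ²=60; F_rep = 33·(-2,-6)/40² = (-0.0413,-0.1237)
F = F_att + ΣF_rep = (-5.5412,7.3762)
Δp = p'−p = (-1.3853,1.8441); α = Δx/Fx = (-4433/3200) / (-4433/800) = 1/4
check: Δy/Fy = (5901/3200) / (5901/800) = 1/4 ✓

α = 1/4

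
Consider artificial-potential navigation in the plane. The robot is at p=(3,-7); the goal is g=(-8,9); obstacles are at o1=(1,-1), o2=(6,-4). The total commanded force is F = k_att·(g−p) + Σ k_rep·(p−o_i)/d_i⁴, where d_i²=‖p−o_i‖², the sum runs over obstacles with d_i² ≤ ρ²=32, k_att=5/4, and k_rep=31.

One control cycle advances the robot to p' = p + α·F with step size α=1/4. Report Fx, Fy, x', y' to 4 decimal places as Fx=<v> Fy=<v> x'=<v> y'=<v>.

Fx=-14.0370 Fy=19.7130 x'=-0.5093 y'=-2.0718

F_att = 5/4·(g−p) = 5/4·(-11,16) = (-13.7500,20.0000)
o1: d²=40 > ρ²=32 → inactive
o2: d²=18 ≤ ρ²=32; F_rep = 31·(-3,-3)/18² = (-0.2870,-0.2870)
F = F_att + ΣF_rep = (-14.0370,19.7130)
p' = p + 1/4·F = (-0.5093,-2.0718)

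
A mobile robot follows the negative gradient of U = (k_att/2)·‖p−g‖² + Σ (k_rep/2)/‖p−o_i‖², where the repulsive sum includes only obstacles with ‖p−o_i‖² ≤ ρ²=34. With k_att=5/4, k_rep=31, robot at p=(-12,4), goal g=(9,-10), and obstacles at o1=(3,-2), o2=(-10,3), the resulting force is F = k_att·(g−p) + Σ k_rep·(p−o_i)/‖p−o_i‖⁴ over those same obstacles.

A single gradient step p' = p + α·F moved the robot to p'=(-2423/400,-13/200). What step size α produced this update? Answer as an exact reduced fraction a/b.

F_att = 5/4·(g−p) = 5/4·(21,-14) = (26.2500,-17.5000)
o1: d²=261 > ρ²=34 → inactive
o2: d²=5 ≤ ρ²=34; F_rep = 31·(-2,1)/5² = (-2.4800,1.2400)
F = F_att + ΣF_rep = (23.7700,-16.2600)
Δp = p'−p = (5.9425,-4.0650); α = Δx/Fx = (2377/400) / (2377/100) = 1/4
check: Δy/Fy = (-813/200) / (-813/50) = 1/4 ✓

α = 1/4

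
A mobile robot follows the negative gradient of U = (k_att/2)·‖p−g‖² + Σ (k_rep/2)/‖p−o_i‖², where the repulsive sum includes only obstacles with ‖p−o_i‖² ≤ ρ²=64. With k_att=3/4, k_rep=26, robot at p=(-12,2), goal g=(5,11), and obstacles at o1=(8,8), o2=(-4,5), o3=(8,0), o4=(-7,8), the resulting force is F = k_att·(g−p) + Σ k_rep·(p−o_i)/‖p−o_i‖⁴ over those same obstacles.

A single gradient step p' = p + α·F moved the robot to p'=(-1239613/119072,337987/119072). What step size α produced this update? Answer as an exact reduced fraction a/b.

F_att = 3/4·(g−p) = 3/4·(17,9) = (12.7500,6.7500)
o1: d²=436 > ρ²=64 → inactive
o2: d²=73 > ρ²=64 → inactive
o3: d²=404 > ρ²=64 → inactive
o4: d²=61 ≤ ρ²=64; F_rep = 26·(-5,-6)/61² = (-0.0349,-0.0419)
F = F_att + ΣF_rep = (12.7151,6.7081)
Δp = p'−p = (1.5894,0.8385); α = Δx/Fx = (189251/119072) / (189251/14884) = 1/8
check: Δy/Fy = (99843/119072) / (99843/14884) = 1/8 ✓

α = 1/8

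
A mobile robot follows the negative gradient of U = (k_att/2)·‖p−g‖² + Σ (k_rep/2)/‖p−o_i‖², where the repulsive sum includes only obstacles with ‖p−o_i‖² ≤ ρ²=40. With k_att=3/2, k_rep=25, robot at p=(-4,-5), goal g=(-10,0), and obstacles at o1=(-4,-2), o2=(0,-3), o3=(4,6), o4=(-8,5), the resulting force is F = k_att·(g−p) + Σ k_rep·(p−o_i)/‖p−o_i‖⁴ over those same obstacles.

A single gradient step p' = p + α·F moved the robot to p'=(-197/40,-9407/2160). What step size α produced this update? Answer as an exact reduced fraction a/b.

F_att = 3/2·(g−p) = 3/2·(-6,5) = (-9.0000,7.5000)
o1: d²=9 ≤ ρ²=40; F_rep = 25·(0,-3)/9² = (0.0000,-0.9259)
o2: d²=20 ≤ ρ²=40; F_rep = 25·(-4,-2)/20² = (-0.2500,-0.1250)
o3: d²=185 > ρ²=40 → inactive
o4: d²=116 > ρ²=40 → inactive
F = F_att + ΣF_rep = (-9.2500,6.4491)
Δp = p'−p = (-0.9250,0.6449); α = Δx/Fx = (-37/40) / (-37/4) = 1/10
check: Δy/Fy = (1393/2160) / (1393/216) = 1/10 ✓

α = 1/10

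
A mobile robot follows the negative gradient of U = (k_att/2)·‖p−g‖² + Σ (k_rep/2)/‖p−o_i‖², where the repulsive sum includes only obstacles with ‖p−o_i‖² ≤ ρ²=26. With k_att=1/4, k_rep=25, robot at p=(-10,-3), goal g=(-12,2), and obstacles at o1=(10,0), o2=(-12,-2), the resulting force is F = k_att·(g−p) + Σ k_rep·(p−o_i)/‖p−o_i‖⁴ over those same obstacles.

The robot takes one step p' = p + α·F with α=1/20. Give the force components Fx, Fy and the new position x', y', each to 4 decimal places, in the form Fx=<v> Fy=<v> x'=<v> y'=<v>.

Fx=1.5000 Fy=0.2500 x'=-9.9250 y'=-2.9875

F_att = 1/4·(g−p) = 1/4·(-2,5) = (-0.5000,1.2500)
o1: d²=409 > ρ²=26 → inactive
o2: d²=5 ≤ ρ²=26; F_rep = 25·(2,-1)/5² = (2.0000,-1.0000)
F = F_att + ΣF_rep = (1.5000,0.2500)
p' = p + 1/20·F = (-9.9250,-2.9875)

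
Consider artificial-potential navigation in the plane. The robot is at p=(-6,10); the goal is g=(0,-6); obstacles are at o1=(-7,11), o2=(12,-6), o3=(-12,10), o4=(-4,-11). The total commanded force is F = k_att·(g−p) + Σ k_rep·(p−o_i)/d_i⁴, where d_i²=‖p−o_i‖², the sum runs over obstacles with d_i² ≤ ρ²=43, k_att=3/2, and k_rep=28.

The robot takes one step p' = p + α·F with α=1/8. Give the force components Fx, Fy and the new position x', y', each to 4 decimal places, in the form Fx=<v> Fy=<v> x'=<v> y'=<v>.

Fx=16.1296 Fy=-31.0000 x'=-3.9838 y'=6.1250

F_att = 3/2·(g−p) = 3/2·(6,-16) = (9.0000,-24.0000)
o1: d²=2 ≤ ρ²=43; F_rep = 28·(1,-1)/2² = (7.0000,-7.0000)
o2: d²=580 > ρ²=43 → inactive
o3: d²=36 ≤ ρ²=43; F_rep = 28·(6,0)/36² = (0.1296,0.0000)
o4: d²=445 > ρ²=43 → inactive
F = F_att + ΣF_rep = (16.1296,-31.0000)
p' = p + 1/8·F = (-3.9838,6.1250)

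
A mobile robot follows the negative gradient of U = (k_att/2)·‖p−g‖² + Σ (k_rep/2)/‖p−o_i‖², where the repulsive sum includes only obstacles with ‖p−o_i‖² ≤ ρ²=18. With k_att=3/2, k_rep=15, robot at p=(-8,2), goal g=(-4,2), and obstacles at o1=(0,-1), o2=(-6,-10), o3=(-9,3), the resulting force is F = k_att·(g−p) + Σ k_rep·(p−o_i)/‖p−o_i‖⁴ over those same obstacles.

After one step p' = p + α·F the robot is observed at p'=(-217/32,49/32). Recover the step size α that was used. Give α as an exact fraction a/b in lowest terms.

F_att = 3/2·(g−p) = 3/2·(4,0) = (6.0000,0.0000)
o1: d²=73 > ρ²=18 → inactive
o2: d²=148 > ρ²=18 → inactive
o3: d²=2 ≤ ρ²=18; F_rep = 15·(1,-1)/2² = (3.7500,-3.7500)
F = F_att + ΣF_rep = (9.7500,-3.7500)
Δp = p'−p = (1.2188,-0.4688); α = Δx/Fx = (39/32) / (39/4) = 1/8
check: Δy/Fy = (-15/32) / (-15/4) = 1/8 ✓

α = 1/8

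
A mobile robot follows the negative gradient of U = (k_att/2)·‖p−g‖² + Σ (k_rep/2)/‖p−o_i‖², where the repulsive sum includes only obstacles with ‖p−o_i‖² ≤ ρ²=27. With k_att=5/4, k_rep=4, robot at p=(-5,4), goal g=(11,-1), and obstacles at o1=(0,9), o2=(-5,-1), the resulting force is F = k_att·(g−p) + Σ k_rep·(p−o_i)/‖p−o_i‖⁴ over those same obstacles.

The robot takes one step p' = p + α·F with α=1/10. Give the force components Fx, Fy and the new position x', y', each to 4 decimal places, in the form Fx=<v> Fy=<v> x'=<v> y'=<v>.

Fx=20.0000 Fy=-6.2180 x'=-3.0000 y'=3.3782

F_att = 5/4·(g−p) = 5/4·(16,-5) = (20.0000,-6.2500)
o1: d²=50 > ρ²=27 → inactive
o2: d²=25 ≤ ρ²=27; F_rep = 4·(0,5)/25² = (0.0000,0.0320)
F = F_att + ΣF_rep = (20.0000,-6.2180)
p' = p + 1/10·F = (-3.0000,3.3782)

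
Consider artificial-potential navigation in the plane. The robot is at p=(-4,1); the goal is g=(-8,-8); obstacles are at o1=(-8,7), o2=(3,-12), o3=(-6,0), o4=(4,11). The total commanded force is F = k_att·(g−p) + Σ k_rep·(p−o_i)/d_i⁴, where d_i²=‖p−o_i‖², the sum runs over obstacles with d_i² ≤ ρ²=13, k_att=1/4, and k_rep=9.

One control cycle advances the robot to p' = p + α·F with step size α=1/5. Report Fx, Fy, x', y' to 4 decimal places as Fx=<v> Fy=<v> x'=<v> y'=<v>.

Fx=-0.2800 Fy=-1.8900 x'=-4.0560 y'=0.6220

F_att = 1/4·(g−p) = 1/4·(-4,-9) = (-1.0000,-2.2500)
o1: d²=52 > ρ²=13 → inactive
o2: d²=218 > ρ²=13 → inactive
o3: d²=5 ≤ ρ²=13; F_rep = 9·(2,1)/5² = (0.7200,0.3600)
o4: d²=164 > ρ²=13 → inactive
F = F_att + ΣF_rep = (-0.2800,-1.8900)
p' = p + 1/5·F = (-4.0560,0.6220)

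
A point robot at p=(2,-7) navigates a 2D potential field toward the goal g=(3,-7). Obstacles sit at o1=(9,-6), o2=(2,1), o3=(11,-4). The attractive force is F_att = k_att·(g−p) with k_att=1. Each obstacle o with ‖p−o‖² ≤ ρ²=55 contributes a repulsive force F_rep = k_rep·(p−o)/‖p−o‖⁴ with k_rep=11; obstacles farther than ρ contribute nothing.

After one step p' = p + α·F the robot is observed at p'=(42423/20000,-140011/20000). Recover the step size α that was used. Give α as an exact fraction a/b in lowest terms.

F_att = 1·(g−p) = 1·(1,0) = (1.0000,0.0000)
o1: d²=50 ≤ ρ²=55; F_rep = 11·(-7,-1)/50² = (-0.0308,-0.0044)
o2: d²=64 > ρ²=55 → inactive
o3: d²=90 > ρ²=55 → inactive
F = F_att + ΣF_rep = (0.9692,-0.0044)
Δp = p'−p = (0.1211,-0.0006); α = Δx/Fx = (2423/20000) / (2423/2500) = 1/8
check: Δy/Fy = (-11/20000) / (-11/2500) = 1/8 ✓

α = 1/8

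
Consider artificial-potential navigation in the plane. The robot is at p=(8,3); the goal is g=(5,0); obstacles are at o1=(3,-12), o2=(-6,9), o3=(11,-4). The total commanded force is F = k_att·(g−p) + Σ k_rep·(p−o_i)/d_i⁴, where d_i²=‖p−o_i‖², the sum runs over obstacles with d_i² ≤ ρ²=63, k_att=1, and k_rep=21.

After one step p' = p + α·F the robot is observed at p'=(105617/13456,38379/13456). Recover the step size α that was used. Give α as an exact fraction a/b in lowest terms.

α = 1/20

F_att = 1·(g−p) = 1·(-3,-3) = (-3.0000,-3.0000)
o1: d²=250 > ρ²=63 → inactive
o2: d²=232 > ρ²=63 → inactive
o3: d²=58 ≤ ρ²=63; F_rep = 21·(-3,7)/58² = (-0.0187,0.0437)
F = F_att + ΣF_rep = (-3.0187,-2.9563)
Δp = p'−p = (-0.1509,-0.1478); α = Δx/Fx = (-2031/13456) / (-10155/3364) = 1/20
check: Δy/Fy = (-1989/13456) / (-9945/3364) = 1/20 ✓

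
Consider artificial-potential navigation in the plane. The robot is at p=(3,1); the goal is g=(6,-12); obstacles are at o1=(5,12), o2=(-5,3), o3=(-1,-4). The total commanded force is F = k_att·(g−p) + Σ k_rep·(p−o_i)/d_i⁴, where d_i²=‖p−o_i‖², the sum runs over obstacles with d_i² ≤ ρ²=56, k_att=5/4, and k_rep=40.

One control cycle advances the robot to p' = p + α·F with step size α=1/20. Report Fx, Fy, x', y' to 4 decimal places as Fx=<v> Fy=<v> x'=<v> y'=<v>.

F_att = 5/4·(g−p) = 5/4·(3,-13) = (3.7500,-16.2500)
o1: d²=125 > ρ²=56 → inactive
o2: d²=68 > ρ²=56 → inactive
o3: d²=41 ≤ ρ²=56; F_rep = 40·(4,5)/41² = (0.0952,0.1190)
F = F_att + ΣF_rep = (3.8452,-16.1310)
p' = p + 1/20·F = (3.1923,0.1934)

Fx=3.8452 Fy=-16.1310 x'=3.1923 y'=0.1934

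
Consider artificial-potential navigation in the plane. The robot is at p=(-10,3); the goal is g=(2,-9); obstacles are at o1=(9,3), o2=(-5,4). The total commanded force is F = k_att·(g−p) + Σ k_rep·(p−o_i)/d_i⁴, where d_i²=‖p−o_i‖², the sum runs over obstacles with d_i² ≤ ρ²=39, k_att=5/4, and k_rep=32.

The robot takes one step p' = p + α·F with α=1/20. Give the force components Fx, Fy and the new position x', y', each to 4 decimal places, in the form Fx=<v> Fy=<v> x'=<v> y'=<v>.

Fx=14.7633 Fy=-15.0473 x'=-9.2618 y'=2.2476

F_att = 5/4·(g−p) = 5/4·(12,-12) = (15.0000,-15.0000)
o1: d²=361 > ρ²=39 → inactive
o2: d²=26 ≤ ρ²=39; F_rep = 32·(-5,-1)/26² = (-0.2367,-0.0473)
F = F_att + ΣF_rep = (14.7633,-15.0473)
p' = p + 1/20·F = (-9.2618,2.2476)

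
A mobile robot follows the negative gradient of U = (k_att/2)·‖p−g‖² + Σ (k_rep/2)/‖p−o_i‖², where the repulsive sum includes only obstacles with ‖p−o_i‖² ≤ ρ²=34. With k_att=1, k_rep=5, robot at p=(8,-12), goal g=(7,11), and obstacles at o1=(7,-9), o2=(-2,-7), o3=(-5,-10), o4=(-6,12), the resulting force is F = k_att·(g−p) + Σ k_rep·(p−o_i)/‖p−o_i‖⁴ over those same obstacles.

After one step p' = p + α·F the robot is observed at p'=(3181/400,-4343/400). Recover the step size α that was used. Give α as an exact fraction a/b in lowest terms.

F_att = 1·(g−p) = 1·(-1,23) = (-1.0000,23.0000)
o1: d²=10 ≤ ρ²=34; F_rep = 5·(1,-3)/10² = (0.0500,-0.1500)
o2: d²=125 > ρ²=34 → inactive
o3: d²=173 > ρ²=34 → inactive
o4: d²=772 > ρ²=34 → inactive
F = F_att + ΣF_rep = (-0.9500,22.8500)
Δp = p'−p = (-0.0475,1.1425); α = Δx/Fx = (-19/400) / (-19/20) = 1/20
check: Δy/Fy = (457/400) / (457/20) = 1/20 ✓

α = 1/20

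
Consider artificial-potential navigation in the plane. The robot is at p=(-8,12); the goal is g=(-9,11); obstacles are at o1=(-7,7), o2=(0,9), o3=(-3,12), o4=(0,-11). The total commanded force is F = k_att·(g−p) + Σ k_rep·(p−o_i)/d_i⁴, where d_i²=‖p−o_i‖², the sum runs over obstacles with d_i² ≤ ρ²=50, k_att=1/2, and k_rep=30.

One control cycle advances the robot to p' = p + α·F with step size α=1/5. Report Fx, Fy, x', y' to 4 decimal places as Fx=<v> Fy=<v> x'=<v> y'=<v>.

Fx=-0.7844 Fy=-0.2781 x'=-8.1569 y'=11.9444

F_att = 1/2·(g−p) = 1/2·(-1,-1) = (-0.5000,-0.5000)
o1: d²=26 ≤ ρ²=50; F_rep = 30·(-1,5)/26² = (-0.0444,0.2219)
o2: d²=73 > ρ²=50 → inactive
o3: d²=25 ≤ ρ²=50; F_rep = 30·(-5,0)/25² = (-0.2400,0.0000)
o4: d²=593 > ρ²=50 → inactive
F = F_att + ΣF_rep = (-0.7844,-0.2781)
p' = p + 1/5·F = (-8.1569,11.9444)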